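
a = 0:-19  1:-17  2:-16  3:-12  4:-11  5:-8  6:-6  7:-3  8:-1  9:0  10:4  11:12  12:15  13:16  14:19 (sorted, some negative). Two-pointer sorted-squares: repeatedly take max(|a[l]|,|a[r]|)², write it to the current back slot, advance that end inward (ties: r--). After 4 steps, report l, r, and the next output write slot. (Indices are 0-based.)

[0,14] |-19|<=|19| out[14]=361 → r--
[0,13] |-19|>|16| out[13]=361 → l++
[1,13] |-17|>|16| out[12]=289 → l++
[2,13] |-16|<=|16| out[11]=256 → r--

l=2, r=12, next write slot=10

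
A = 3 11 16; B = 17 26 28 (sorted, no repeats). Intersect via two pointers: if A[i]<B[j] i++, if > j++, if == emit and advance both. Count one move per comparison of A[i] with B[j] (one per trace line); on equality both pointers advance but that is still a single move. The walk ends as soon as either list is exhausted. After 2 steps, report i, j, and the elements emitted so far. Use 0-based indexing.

i=2, j=0, emitted=[]

i=0 j=0: 3<17, i++
i=1 j=0: 11<17, i++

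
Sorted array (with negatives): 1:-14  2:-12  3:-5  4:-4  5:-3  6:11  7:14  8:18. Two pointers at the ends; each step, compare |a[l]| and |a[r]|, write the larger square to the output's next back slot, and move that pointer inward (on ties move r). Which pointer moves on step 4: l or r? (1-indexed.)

l

l=1 r=8: |-14|<=|18| out[8]=324, r--
l=1 r=7: |-14|<=|14| out[7]=196, r--
l=1 r=6: |-14|>|11| out[6]=196, l++
l=2 r=6: |-12|>|11| out[5]=144, l++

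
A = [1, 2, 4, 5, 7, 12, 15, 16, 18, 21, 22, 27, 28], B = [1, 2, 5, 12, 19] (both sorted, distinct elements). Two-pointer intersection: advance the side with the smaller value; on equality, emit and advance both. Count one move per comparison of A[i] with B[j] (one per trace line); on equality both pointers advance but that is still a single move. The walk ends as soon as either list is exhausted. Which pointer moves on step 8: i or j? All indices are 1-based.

i

i=1 j=1: 1==1 emit, i++,j++
i=2 j=2: 2==2 emit, i++,j++
i=3 j=3: 4<5, i++
i=4 j=3: 5==5 emit, i++,j++
i=5 j=4: 7<12, i++
i=6 j=4: 12==12 emit, i++,j++
i=7 j=5: 15<19, i++
i=8 j=5: 16<19, i++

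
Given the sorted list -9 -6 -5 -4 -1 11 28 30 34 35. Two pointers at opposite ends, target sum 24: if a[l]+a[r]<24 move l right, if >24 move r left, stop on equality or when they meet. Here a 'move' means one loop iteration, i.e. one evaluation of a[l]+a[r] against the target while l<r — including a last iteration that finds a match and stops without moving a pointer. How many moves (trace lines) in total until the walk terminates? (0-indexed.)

4 moves

l=0 r=9: -9+35=26 >24, r--
l=0 r=8: -9+34=25 >24, r--
l=0 r=7: -9+30=21 <24, l++
l=1 r=7: -6+30=24, found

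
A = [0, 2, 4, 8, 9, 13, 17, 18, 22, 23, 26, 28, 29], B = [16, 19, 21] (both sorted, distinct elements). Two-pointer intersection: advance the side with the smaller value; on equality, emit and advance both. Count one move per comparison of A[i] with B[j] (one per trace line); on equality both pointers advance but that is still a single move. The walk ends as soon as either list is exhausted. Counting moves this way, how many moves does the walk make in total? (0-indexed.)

11 moves

i=0 j=0: 0<16, i++
i=1 j=0: 2<16, i++
i=2 j=0: 4<16, i++
i=3 j=0: 8<16, i++
i=4 j=0: 9<16, i++
i=5 j=0: 13<16, i++
i=6 j=0: 17>16, j++
i=6 j=1: 17<19, i++
i=7 j=1: 18<19, i++
i=8 j=1: 22>19, j++
i=8 j=2: 22>21, j++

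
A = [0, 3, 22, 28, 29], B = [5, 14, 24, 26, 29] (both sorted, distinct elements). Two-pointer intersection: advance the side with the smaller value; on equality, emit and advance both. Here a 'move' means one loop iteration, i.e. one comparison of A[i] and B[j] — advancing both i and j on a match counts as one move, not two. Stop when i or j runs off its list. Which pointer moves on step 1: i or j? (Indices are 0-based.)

i

[i=0,j=0] 0<5 → i++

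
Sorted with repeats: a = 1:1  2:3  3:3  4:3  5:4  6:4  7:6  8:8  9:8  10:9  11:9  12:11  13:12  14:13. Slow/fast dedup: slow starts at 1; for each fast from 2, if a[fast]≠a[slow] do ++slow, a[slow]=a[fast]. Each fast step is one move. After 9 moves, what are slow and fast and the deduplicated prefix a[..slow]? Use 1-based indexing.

(s=1,f=2) a[fast]=3≠a[slow]=1 write a[2]=3 → slow++,fast++
(s=2,f=3) a[fast]=3=a[slow] dup → fast++
(s=2,f=4) a[fast]=3=a[slow] dup → fast++
(s=2,f=5) a[fast]=4≠a[slow]=3 write a[3]=4 → slow++,fast++
(s=3,f=6) a[fast]=4=a[slow] dup → fast++
(s=3,f=7) a[fast]=6≠a[slow]=4 write a[4]=6 → slow++,fast++
(s=4,f=8) a[fast]=8≠a[slow]=6 write a[5]=8 → slow++,fast++
(s=5,f=9) a[fast]=8=a[slow] dup → fast++
(s=5,f=10) a[fast]=9≠a[slow]=8 write a[6]=9 → slow++,fast++

slow=6, fast=11, prefix=[1, 3, 4, 6, 8, 9]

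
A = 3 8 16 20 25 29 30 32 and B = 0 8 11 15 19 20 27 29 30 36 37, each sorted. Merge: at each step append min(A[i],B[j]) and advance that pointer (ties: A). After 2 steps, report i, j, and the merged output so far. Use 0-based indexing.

i=1, j=1, merged so far=[0, 3]

i=0 j=0: A[i]=3>B[j]=0 take 0, j++
i=0 j=1: A[i]=3<=B[j]=8 take 3, i++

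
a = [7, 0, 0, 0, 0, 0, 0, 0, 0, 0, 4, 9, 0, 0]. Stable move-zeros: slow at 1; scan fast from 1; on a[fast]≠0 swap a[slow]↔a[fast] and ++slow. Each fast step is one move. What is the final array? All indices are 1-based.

[7, 4, 9, 0, 0, 0, 0, 0, 0, 0, 0, 0, 0, 0]

slow=1 fast=1: a[fast]=7≠0 swap→a[1]=7, slow++,fast++
slow=2 fast=2: a[fast]=0, fast++
slow=2 fast=3: a[fast]=0, fast++
slow=2 fast=4: a[fast]=0, fast++
slow=2 fast=5: a[fast]=0, fast++
slow=2 fast=6: a[fast]=0, fast++
slow=2 fast=7: a[fast]=0, fast++
slow=2 fast=8: a[fast]=0, fast++
slow=2 fast=9: a[fast]=0, fast++
slow=2 fast=10: a[fast]=0, fast++
slow=2 fast=11: a[fast]=4≠0 swap→a[2]=4, slow++,fast++
slow=3 fast=12: a[fast]=9≠0 swap→a[3]=9, slow++,fast++
slow=4 fast=13: a[fast]=0, fast++
slow=4 fast=14: a[fast]=0, fast++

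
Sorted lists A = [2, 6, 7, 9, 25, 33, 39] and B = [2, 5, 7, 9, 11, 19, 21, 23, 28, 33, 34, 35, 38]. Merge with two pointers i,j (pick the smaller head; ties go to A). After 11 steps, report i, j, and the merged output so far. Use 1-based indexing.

i=5, j=8, merged so far=[2, 2, 5, 6, 7, 7, 9, 9, 11, 19, 21]

i=1 j=1: A[i]=2<=B[j]=2 take 2, i++
i=2 j=1: A[i]=6>B[j]=2 take 2, j++
i=2 j=2: A[i]=6>B[j]=5 take 5, j++
i=2 j=3: A[i]=6<=B[j]=7 take 6, i++
i=3 j=3: A[i]=7<=B[j]=7 take 7, i++
i=4 j=3: A[i]=9>B[j]=7 take 7, j++
i=4 j=4: A[i]=9<=B[j]=9 take 9, i++
i=5 j=4: A[i]=25>B[j]=9 take 9, j++
i=5 j=5: A[i]=25>B[j]=11 take 11, j++
i=5 j=6: A[i]=25>B[j]=19 take 19, j++
i=5 j=7: A[i]=25>B[j]=21 take 21, j++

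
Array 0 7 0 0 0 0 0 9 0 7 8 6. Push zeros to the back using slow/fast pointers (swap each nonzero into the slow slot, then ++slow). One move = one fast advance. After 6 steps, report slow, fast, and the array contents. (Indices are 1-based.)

slow=2, fast=7, a=[7, 0, 0, 0, 0, 0, 0, 9, 0, 7, 8, 6]

(s=1,f=1) a[fast]=0 → fast++
(s=1,f=2) a[fast]=7≠0 swap→a[1]=7 → slow++,fast++
(s=2,f=3) a[fast]=0 → fast++
(s=2,f=4) a[fast]=0 → fast++
(s=2,f=5) a[fast]=0 → fast++
(s=2,f=6) a[fast]=0 → fast++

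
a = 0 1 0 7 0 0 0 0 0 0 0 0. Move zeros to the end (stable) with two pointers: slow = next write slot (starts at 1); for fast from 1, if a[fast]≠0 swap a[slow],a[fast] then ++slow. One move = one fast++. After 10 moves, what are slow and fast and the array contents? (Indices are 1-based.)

slow=1 fast=1: a[fast]=0, fast++
slow=1 fast=2: a[fast]=1≠0 swap→a[1]=1, slow++,fast++
slow=2 fast=3: a[fast]=0, fast++
slow=2 fast=4: a[fast]=7≠0 swap→a[2]=7, slow++,fast++
slow=3 fast=5: a[fast]=0, fast++
slow=3 fast=6: a[fast]=0, fast++
slow=3 fast=7: a[fast]=0, fast++
slow=3 fast=8: a[fast]=0, fast++
slow=3 fast=9: a[fast]=0, fast++
slow=3 fast=10: a[fast]=0, fast++

slow=3, fast=11, a=[1, 7, 0, 0, 0, 0, 0, 0, 0, 0, 0, 0]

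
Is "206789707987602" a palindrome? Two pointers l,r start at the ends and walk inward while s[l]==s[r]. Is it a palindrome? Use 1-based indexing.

l=1 r=15: '2'=='2', l++,r--
l=2 r=14: '0'=='0', l++,r--
l=3 r=13: '6'=='6', l++,r--
l=4 r=12: '7'=='7', l++,r--
l=5 r=11: '8'=='8', l++,r--
l=6 r=10: '9'=='9', l++,r--
l=7 r=9: '7'=='7', l++,r--

palindrome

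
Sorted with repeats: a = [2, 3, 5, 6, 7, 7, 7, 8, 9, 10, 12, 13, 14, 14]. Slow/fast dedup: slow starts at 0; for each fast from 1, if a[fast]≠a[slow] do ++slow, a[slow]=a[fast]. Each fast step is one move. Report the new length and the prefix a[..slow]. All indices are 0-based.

length 11; prefix = [2, 3, 5, 6, 7, 8, 9, 10, 12, 13, 14]

slow=0 fast=1: a[fast]=3≠a[slow]=2 write a[1]=3, slow++,fast++
slow=1 fast=2: a[fast]=5≠a[slow]=3 write a[2]=5, slow++,fast++
slow=2 fast=3: a[fast]=6≠a[slow]=5 write a[3]=6, slow++,fast++
slow=3 fast=4: a[fast]=7≠a[slow]=6 write a[4]=7, slow++,fast++
slow=4 fast=5: a[fast]=7=a[slow] dup, fast++
slow=4 fast=6: a[fast]=7=a[slow] dup, fast++
slow=4 fast=7: a[fast]=8≠a[slow]=7 write a[5]=8, slow++,fast++
slow=5 fast=8: a[fast]=9≠a[slow]=8 write a[6]=9, slow++,fast++
slow=6 fast=9: a[fast]=10≠a[slow]=9 write a[7]=10, slow++,fast++
slow=7 fast=10: a[fast]=12≠a[slow]=10 write a[8]=12, slow++,fast++
slow=8 fast=11: a[fast]=13≠a[slow]=12 write a[9]=13, slow++,fast++
slow=9 fast=12: a[fast]=14≠a[slow]=13 write a[10]=14, slow++,fast++
slow=10 fast=13: a[fast]=14=a[slow] dup, fast++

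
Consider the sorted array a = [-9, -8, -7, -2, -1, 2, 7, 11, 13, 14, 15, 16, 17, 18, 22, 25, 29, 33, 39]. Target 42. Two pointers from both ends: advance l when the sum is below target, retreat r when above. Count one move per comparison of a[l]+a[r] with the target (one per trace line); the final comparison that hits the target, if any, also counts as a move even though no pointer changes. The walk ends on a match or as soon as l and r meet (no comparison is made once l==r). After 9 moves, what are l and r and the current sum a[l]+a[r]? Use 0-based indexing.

l=0 r=18: -9+39=30 <42, l++
l=1 r=18: -8+39=31 <42, l++
l=2 r=18: -7+39=32 <42, l++
l=3 r=18: -2+39=37 <42, l++
l=4 r=18: -1+39=38 <42, l++
l=5 r=18: 2+39=41 <42, l++
l=6 r=18: 7+39=46 >42, r--
l=6 r=17: 7+33=40 <42, l++
l=7 r=17: 11+33=44 >42, r--

l=7, r=16, sum=40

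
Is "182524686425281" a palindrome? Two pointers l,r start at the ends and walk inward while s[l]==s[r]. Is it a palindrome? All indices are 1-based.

palindrome

[1,15] '1'=='1' → l++,r--
[2,14] '8'=='8' → l++,r--
[3,13] '2'=='2' → l++,r--
[4,12] '5'=='5' → l++,r--
[5,11] '2'=='2' → l++,r--
[6,10] '4'=='4' → l++,r--
[7,9] '6'=='6' → l++,r--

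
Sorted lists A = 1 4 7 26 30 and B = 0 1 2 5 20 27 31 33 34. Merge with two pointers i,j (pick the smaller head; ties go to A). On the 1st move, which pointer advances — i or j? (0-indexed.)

i=0 j=0: A[i]=1>B[j]=0 take 0, j++

j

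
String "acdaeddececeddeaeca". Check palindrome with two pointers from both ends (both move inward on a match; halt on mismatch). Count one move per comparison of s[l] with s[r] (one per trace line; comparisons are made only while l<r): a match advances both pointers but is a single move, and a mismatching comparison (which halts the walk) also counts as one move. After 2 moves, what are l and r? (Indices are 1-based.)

[1,19] 'a'=='a' → l++,r--
[2,18] 'c'=='c' → l++,r--

l=3, r=17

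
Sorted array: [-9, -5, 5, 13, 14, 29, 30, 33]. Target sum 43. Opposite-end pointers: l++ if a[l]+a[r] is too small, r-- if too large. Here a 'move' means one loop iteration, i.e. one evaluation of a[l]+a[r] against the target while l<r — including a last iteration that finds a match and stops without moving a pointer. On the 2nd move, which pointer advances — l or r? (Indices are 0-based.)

[0,7] -9+33=24 <43 → l++
[1,7] -5+33=28 <43 → l++

l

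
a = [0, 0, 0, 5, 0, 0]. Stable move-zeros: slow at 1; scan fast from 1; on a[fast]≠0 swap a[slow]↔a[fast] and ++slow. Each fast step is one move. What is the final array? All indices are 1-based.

(s=1,f=1) a[fast]=0 → fast++
(s=1,f=2) a[fast]=0 → fast++
(s=1,f=3) a[fast]=0 → fast++
(s=1,f=4) a[fast]=5≠0 swap→a[1]=5 → slow++,fast++
(s=2,f=5) a[fast]=0 → fast++
(s=2,f=6) a[fast]=0 → fast++

[5, 0, 0, 0, 0, 0]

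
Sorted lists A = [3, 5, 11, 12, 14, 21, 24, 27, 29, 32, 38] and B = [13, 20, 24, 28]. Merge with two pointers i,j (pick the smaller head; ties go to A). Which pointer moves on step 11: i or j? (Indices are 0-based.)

i

i=0 j=0: A[i]=3<=B[j]=13 take 3, i++
i=1 j=0: A[i]=5<=B[j]=13 take 5, i++
i=2 j=0: A[i]=11<=B[j]=13 take 11, i++
i=3 j=0: A[i]=12<=B[j]=13 take 12, i++
i=4 j=0: A[i]=14>B[j]=13 take 13, j++
i=4 j=1: A[i]=14<=B[j]=20 take 14, i++
i=5 j=1: A[i]=21>B[j]=20 take 20, j++
i=5 j=2: A[i]=21<=B[j]=24 take 21, i++
i=6 j=2: A[i]=24<=B[j]=24 take 24, i++
i=7 j=2: A[i]=27>B[j]=24 take 24, j++
i=7 j=3: A[i]=27<=B[j]=28 take 27, i++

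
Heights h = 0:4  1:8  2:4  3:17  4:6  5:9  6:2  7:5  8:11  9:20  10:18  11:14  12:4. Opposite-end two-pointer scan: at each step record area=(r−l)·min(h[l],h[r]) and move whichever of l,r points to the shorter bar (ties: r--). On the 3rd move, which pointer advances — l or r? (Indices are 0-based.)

l=0 r=12: min(4,4)*12=48 best=48 *, r--
l=0 r=11: min(4,14)*11=44 best=48, l++
l=1 r=11: min(8,14)*10=80 best=80 *, l++

l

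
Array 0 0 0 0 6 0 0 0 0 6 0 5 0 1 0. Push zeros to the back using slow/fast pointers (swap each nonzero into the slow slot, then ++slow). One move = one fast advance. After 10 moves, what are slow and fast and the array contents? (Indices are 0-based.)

slow=2, fast=10, a=[6, 6, 0, 0, 0, 0, 0, 0, 0, 0, 0, 5, 0, 1, 0]

(s=0,f=0) a[fast]=0 → fast++
(s=0,f=1) a[fast]=0 → fast++
(s=0,f=2) a[fast]=0 → fast++
(s=0,f=3) a[fast]=0 → fast++
(s=0,f=4) a[fast]=6≠0 swap→a[0]=6 → slow++,fast++
(s=1,f=5) a[fast]=0 → fast++
(s=1,f=6) a[fast]=0 → fast++
(s=1,f=7) a[fast]=0 → fast++
(s=1,f=8) a[fast]=0 → fast++
(s=1,f=9) a[fast]=6≠0 swap→a[1]=6 → slow++,fast++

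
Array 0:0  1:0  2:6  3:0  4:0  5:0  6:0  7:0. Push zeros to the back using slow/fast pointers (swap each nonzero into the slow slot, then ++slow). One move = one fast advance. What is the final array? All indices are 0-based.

[6, 0, 0, 0, 0, 0, 0, 0]

slow=0 fast=0: a[fast]=0, fast++
slow=0 fast=1: a[fast]=0, fast++
slow=0 fast=2: a[fast]=6≠0 swap→a[0]=6, slow++,fast++
slow=1 fast=3: a[fast]=0, fast++
slow=1 fast=4: a[fast]=0, fast++
slow=1 fast=5: a[fast]=0, fast++
slow=1 fast=6: a[fast]=0, fast++
slow=1 fast=7: a[fast]=0, fast++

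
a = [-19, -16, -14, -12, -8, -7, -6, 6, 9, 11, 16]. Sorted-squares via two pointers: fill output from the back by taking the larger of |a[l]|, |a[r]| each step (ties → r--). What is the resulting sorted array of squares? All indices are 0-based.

[0,10] |-19|>|16| out[10]=361 → l++
[1,10] |-16|<=|16| out[9]=256 → r--
[1,9] |-16|>|11| out[8]=256 → l++
[2,9] |-14|>|11| out[7]=196 → l++
[3,9] |-12|>|11| out[6]=144 → l++
[4,9] |-8|<=|11| out[5]=121 → r--
[4,8] |-8|<=|9| out[4]=81 → r--
[4,7] |-8|>|6| out[3]=64 → l++
[5,7] |-7|>|6| out[2]=49 → l++
[6,7] |-6|<=|6| out[1]=36 → r--
[6,6] |-6|<=|-6| out[0]=36 → r--

[36, 36, 49, 64, 81, 121, 144, 196, 256, 256, 361]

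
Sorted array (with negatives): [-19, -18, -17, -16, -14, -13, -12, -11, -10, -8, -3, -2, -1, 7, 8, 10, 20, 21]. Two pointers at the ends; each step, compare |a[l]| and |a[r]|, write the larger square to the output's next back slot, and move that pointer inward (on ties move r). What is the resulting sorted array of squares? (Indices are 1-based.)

[1,18] |-19|<=|21| out[18]=441 → r--
[1,17] |-19|<=|20| out[17]=400 → r--
[1,16] |-19|>|10| out[16]=361 → l++
[2,16] |-18|>|10| out[15]=324 → l++
[3,16] |-17|>|10| out[14]=289 → l++
[4,16] |-16|>|10| out[13]=256 → l++
[5,16] |-14|>|10| out[12]=196 → l++
[6,16] |-13|>|10| out[11]=169 → l++
[7,16] |-12|>|10| out[10]=144 → l++
[8,16] |-11|>|10| out[9]=121 → l++
[9,16] |-10|<=|10| out[8]=100 → r--
[9,15] |-10|>|8| out[7]=100 → l++
[10,15] |-8|<=|8| out[6]=64 → r--
[10,14] |-8|>|7| out[5]=64 → l++
[11,14] |-3|<=|7| out[4]=49 → r--
[11,13] |-3|>|-1| out[3]=9 → l++
[12,13] |-2|>|-1| out[2]=4 → l++
[13,13] |-1|<=|-1| out[1]=1 → r--

[1, 4, 9, 49, 64, 64, 100, 100, 121, 144, 169, 196, 256, 289, 324, 361, 400, 441]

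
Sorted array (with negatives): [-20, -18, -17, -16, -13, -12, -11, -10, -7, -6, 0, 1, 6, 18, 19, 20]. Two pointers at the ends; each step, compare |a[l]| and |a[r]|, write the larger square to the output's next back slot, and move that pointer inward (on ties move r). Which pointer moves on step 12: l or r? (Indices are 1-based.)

l

l=1 r=16: |-20|<=|20| out[16]=400, r--
l=1 r=15: |-20|>|19| out[15]=400, l++
l=2 r=15: |-18|<=|19| out[14]=361, r--
l=2 r=14: |-18|<=|18| out[13]=324, r--
l=2 r=13: |-18|>|6| out[12]=324, l++
l=3 r=13: |-17|>|6| out[11]=289, l++
l=4 r=13: |-16|>|6| out[10]=256, l++
l=5 r=13: |-13|>|6| out[9]=169, l++
l=6 r=13: |-12|>|6| out[8]=144, l++
l=7 r=13: |-11|>|6| out[7]=121, l++
l=8 r=13: |-10|>|6| out[6]=100, l++
l=9 r=13: |-7|>|6| out[5]=49, l++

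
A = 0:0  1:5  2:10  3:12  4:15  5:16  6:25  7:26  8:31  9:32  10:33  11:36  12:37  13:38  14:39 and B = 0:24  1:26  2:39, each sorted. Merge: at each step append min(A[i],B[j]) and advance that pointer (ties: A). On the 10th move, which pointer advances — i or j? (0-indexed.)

[i=0,j=0] A[i]=0<=B[j]=24 take 0 → i++
[i=1,j=0] A[i]=5<=B[j]=24 take 5 → i++
[i=2,j=0] A[i]=10<=B[j]=24 take 10 → i++
[i=3,j=0] A[i]=12<=B[j]=24 take 12 → i++
[i=4,j=0] A[i]=15<=B[j]=24 take 15 → i++
[i=5,j=0] A[i]=16<=B[j]=24 take 16 → i++
[i=6,j=0] A[i]=25>B[j]=24 take 24 → j++
[i=6,j=1] A[i]=25<=B[j]=26 take 25 → i++
[i=7,j=1] A[i]=26<=B[j]=26 take 26 → i++
[i=8,j=1] A[i]=31>B[j]=26 take 26 → j++

j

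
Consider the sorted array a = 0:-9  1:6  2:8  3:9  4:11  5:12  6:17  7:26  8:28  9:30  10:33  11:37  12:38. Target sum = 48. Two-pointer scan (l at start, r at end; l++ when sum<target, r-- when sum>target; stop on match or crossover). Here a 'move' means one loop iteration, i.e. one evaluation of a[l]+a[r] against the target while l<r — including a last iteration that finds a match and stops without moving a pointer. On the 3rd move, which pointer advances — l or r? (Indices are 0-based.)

[0,12] -9+38=29 <48 → l++
[1,12] 6+38=44 <48 → l++
[2,12] 8+38=46 <48 → l++

l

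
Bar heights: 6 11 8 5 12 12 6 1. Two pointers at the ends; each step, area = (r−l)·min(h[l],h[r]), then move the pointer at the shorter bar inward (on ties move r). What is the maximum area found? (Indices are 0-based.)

l=0 r=7: min(6,1)*7=7 best=7 *, r--
l=0 r=6: min(6,6)*6=36 best=36 *, r--
l=0 r=5: min(6,12)*5=30 best=36, l++
l=1 r=5: min(11,12)*4=44 best=44 *, l++
l=2 r=5: min(8,12)*3=24 best=44, l++
l=3 r=5: min(5,12)*2=10 best=44, l++
l=4 r=5: min(12,12)*1=12 best=44, r--

max area = 44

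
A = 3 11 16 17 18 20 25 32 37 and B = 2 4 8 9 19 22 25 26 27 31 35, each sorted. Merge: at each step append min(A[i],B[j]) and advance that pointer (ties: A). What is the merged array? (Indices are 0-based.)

[2, 3, 4, 8, 9, 11, 16, 17, 18, 19, 20, 22, 25, 25, 26, 27, 31, 32, 35, 37]

[i=0,j=0] A[i]=3>B[j]=2 take 2 → j++
[i=0,j=1] A[i]=3<=B[j]=4 take 3 → i++
[i=1,j=1] A[i]=11>B[j]=4 take 4 → j++
[i=1,j=2] A[i]=11>B[j]=8 take 8 → j++
[i=1,j=3] A[i]=11>B[j]=9 take 9 → j++
[i=1,j=4] A[i]=11<=B[j]=19 take 11 → i++
[i=2,j=4] A[i]=16<=B[j]=19 take 16 → i++
[i=3,j=4] A[i]=17<=B[j]=19 take 17 → i++
[i=4,j=4] A[i]=18<=B[j]=19 take 18 → i++
[i=5,j=4] A[i]=20>B[j]=19 take 19 → j++
[i=5,j=5] A[i]=20<=B[j]=22 take 20 → i++
[i=6,j=5] A[i]=25>B[j]=22 take 22 → j++
[i=6,j=6] A[i]=25<=B[j]=25 take 25 → i++
[i=7,j=6] A[i]=32>B[j]=25 take 25 → j++
[i=7,j=7] A[i]=32>B[j]=26 take 26 → j++
[i=7,j=8] A[i]=32>B[j]=27 take 27 → j++
[i=7,j=9] A[i]=32>B[j]=31 take 31 → j++
[i=7,j=10] A[i]=32<=B[j]=35 take 32 → i++
[i=8,j=10] A[i]=37>B[j]=35 take 35 → j++
[i=8,j=11] B done, take A[i]=37 → i++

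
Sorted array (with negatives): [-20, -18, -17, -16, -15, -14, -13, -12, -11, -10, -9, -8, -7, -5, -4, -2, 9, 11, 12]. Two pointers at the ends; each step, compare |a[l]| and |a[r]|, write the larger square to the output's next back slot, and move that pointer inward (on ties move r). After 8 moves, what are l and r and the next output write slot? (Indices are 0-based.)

[0,18] |-20|>|12| out[18]=400 → l++
[1,18] |-18|>|12| out[17]=324 → l++
[2,18] |-17|>|12| out[16]=289 → l++
[3,18] |-16|>|12| out[15]=256 → l++
[4,18] |-15|>|12| out[14]=225 → l++
[5,18] |-14|>|12| out[13]=196 → l++
[6,18] |-13|>|12| out[12]=169 → l++
[7,18] |-12|<=|12| out[11]=144 → r--

l=7, r=17, next write slot=10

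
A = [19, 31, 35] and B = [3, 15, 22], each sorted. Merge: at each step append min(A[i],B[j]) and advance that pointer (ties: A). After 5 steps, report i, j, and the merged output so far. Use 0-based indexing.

i=2, j=3, merged so far=[3, 15, 19, 22, 31]

[i=0,j=0] A[i]=19>B[j]=3 take 3 → j++
[i=0,j=1] A[i]=19>B[j]=15 take 15 → j++
[i=0,j=2] A[i]=19<=B[j]=22 take 19 → i++
[i=1,j=2] A[i]=31>B[j]=22 take 22 → j++
[i=1,j=3] B done, take A[i]=31 → i++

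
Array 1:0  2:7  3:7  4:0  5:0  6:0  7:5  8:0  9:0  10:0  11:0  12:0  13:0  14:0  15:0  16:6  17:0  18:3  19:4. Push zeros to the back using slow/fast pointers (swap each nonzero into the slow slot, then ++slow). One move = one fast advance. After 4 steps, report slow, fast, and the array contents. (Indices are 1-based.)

slow=3, fast=5, a=[7, 7, 0, 0, 0, 0, 5, 0, 0, 0, 0, 0, 0, 0, 0, 6, 0, 3, 4]

(s=1,f=1) a[fast]=0 → fast++
(s=1,f=2) a[fast]=7≠0 swap→a[1]=7 → slow++,fast++
(s=2,f=3) a[fast]=7≠0 swap→a[2]=7 → slow++,fast++
(s=3,f=4) a[fast]=0 → fast++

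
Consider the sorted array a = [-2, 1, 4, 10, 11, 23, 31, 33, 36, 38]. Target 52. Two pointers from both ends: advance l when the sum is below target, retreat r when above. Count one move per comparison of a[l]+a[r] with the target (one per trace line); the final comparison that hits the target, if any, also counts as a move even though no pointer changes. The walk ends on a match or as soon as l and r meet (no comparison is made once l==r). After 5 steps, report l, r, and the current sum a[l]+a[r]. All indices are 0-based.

l=5, r=9, sum=61

l=0 r=9: -2+38=36 <52, l++
l=1 r=9: 1+38=39 <52, l++
l=2 r=9: 4+38=42 <52, l++
l=3 r=9: 10+38=48 <52, l++
l=4 r=9: 11+38=49 <52, l++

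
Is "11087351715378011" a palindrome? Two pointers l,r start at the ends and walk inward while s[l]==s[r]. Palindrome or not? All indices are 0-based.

palindrome

[0,16] '1'=='1' → l++,r--
[1,15] '1'=='1' → l++,r--
[2,14] '0'=='0' → l++,r--
[3,13] '8'=='8' → l++,r--
[4,12] '7'=='7' → l++,r--
[5,11] '3'=='3' → l++,r--
[6,10] '5'=='5' → l++,r--
[7,9] '1'=='1' → l++,r--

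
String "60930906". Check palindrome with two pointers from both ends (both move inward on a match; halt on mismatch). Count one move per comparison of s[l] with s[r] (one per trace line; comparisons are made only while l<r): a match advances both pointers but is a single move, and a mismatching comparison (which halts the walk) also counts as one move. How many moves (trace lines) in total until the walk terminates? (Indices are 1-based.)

4 moves

[1,8] '6'=='6' → l++,r--
[2,7] '0'=='0' → l++,r--
[3,6] '9'=='9' → l++,r--
[4,5] '3'!='0' → stop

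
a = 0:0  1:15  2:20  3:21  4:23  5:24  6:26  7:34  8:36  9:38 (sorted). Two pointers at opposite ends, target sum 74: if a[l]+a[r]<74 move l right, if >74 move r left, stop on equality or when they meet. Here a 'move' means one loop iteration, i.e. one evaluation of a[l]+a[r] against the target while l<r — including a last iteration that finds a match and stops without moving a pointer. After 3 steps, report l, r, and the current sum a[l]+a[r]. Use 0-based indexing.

l=3, r=9, sum=59

l=0 r=9: 0+38=38 <74, l++
l=1 r=9: 15+38=53 <74, l++
l=2 r=9: 20+38=58 <74, l++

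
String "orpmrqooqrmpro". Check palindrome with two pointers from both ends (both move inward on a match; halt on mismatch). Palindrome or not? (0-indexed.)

l=0 r=13: 'o'=='o', l++,r--
l=1 r=12: 'r'=='r', l++,r--
l=2 r=11: 'p'=='p', l++,r--
l=3 r=10: 'm'=='m', l++,r--
l=4 r=9: 'r'=='r', l++,r--
l=5 r=8: 'q'=='q', l++,r--
l=6 r=7: 'o'=='o', l++,r--

palindrome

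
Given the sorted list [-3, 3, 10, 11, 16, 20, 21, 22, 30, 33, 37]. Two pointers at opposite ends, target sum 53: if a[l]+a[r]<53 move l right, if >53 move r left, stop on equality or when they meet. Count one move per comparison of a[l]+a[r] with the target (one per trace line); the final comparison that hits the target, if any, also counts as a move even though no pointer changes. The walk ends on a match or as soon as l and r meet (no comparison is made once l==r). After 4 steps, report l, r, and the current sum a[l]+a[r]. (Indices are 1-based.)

[1,11] -3+37=34 <53 → l++
[2,11] 3+37=40 <53 → l++
[3,11] 10+37=47 <53 → l++
[4,11] 11+37=48 <53 → l++

l=5, r=11, sum=53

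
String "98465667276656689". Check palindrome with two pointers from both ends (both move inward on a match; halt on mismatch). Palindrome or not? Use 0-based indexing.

not a palindrome (mismatch at 2,14)

[0,16] '9'=='9' → l++,r--
[1,15] '8'=='8' → l++,r--
[2,14] '4'!='6' → stop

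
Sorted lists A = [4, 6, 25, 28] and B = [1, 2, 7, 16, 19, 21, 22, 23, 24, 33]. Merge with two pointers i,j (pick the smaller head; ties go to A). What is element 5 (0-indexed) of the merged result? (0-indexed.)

merged[5] = 16

i=0 j=0: A[i]=4>B[j]=1 take 1, j++
i=0 j=1: A[i]=4>B[j]=2 take 2, j++
i=0 j=2: A[i]=4<=B[j]=7 take 4, i++
i=1 j=2: A[i]=6<=B[j]=7 take 6, i++
i=2 j=2: A[i]=25>B[j]=7 take 7, j++
i=2 j=3: A[i]=25>B[j]=16 take 16, j++
i=2 j=4: A[i]=25>B[j]=19 take 19, j++
i=2 j=5: A[i]=25>B[j]=21 take 21, j++
i=2 j=6: A[i]=25>B[j]=22 take 22, j++
i=2 j=7: A[i]=25>B[j]=23 take 23, j++
i=2 j=8: A[i]=25>B[j]=24 take 24, j++
i=2 j=9: A[i]=25<=B[j]=33 take 25, i++
i=3 j=9: A[i]=28<=B[j]=33 take 28, i++
i=4 j=9: A done, take B[j]=33, j++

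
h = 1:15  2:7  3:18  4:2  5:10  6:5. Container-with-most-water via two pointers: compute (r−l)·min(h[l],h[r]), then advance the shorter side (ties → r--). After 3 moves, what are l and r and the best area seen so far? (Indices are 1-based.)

l=1 r=6: min(15,5)*5=25 best=25 *, r--
l=1 r=5: min(15,10)*4=40 best=40 *, r--
l=1 r=4: min(15,2)*3=6 best=40, r--

l=1, r=3, best area=40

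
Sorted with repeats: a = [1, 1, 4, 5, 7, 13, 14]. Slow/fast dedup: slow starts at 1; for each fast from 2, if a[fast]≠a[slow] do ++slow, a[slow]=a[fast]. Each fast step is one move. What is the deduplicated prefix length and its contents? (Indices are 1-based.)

slow=1 fast=2: a[fast]=1=a[slow] dup, fast++
slow=1 fast=3: a[fast]=4≠a[slow]=1 write a[2]=4, slow++,fast++
slow=2 fast=4: a[fast]=5≠a[slow]=4 write a[3]=5, slow++,fast++
slow=3 fast=5: a[fast]=7≠a[slow]=5 write a[4]=7, slow++,fast++
slow=4 fast=6: a[fast]=13≠a[slow]=7 write a[5]=13, slow++,fast++
slow=5 fast=7: a[fast]=14≠a[slow]=13 write a[6]=14, slow++,fast++

length 6; prefix = [1, 4, 5, 7, 13, 14]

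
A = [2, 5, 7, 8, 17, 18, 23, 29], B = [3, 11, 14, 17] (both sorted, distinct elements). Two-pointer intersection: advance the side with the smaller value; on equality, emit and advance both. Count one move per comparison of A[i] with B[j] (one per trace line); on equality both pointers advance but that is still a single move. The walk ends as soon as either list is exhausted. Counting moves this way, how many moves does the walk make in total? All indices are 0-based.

i=0 j=0: 2<3, i++
i=1 j=0: 5>3, j++
i=1 j=1: 5<11, i++
i=2 j=1: 7<11, i++
i=3 j=1: 8<11, i++
i=4 j=1: 17>11, j++
i=4 j=2: 17>14, j++
i=4 j=3: 17==17 emit, i++,j++

8 moves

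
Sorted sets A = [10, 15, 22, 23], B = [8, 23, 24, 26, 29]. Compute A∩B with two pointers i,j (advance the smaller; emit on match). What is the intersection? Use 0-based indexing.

[i=0,j=0] 10>8 → j++
[i=0,j=1] 10<23 → i++
[i=1,j=1] 15<23 → i++
[i=2,j=1] 22<23 → i++
[i=3,j=1] 23==23 emit → i++,j++

intersection = [23]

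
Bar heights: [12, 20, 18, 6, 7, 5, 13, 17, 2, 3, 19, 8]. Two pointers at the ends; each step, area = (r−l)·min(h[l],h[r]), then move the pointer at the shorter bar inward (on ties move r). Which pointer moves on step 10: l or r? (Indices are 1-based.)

r

l=1 r=12: min(12,8)*11=88 best=88 *, r--
l=1 r=11: min(12,19)*10=120 best=120 *, l++
l=2 r=11: min(20,19)*9=171 best=171 *, r--
l=2 r=10: min(20,3)*8=24 best=171, r--
l=2 r=9: min(20,2)*7=14 best=171, r--
l=2 r=8: min(20,17)*6=102 best=171, r--
l=2 r=7: min(20,13)*5=65 best=171, r--
l=2 r=6: min(20,5)*4=20 best=171, r--
l=2 r=5: min(20,7)*3=21 best=171, r--
l=2 r=4: min(20,6)*2=12 best=171, r--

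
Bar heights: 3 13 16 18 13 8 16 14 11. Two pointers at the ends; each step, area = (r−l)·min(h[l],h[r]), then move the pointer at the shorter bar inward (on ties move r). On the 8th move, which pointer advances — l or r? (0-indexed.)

l

[0,8] min(3,11)*8=24 best=24 * → l++
[1,8] min(13,11)*7=77 best=77 * → r--
[1,7] min(13,14)*6=78 best=78 * → l++
[2,7] min(16,14)*5=70 best=78 → r--
[2,6] min(16,16)*4=64 best=78 → r--
[2,5] min(16,8)*3=24 best=78 → r--
[2,4] min(16,13)*2=26 best=78 → r--
[2,3] min(16,18)*1=16 best=78 → l++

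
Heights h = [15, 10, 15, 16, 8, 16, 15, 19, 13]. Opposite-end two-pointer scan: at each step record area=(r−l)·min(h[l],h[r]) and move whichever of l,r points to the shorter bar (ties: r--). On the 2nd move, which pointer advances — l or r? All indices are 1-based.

l

l=1 r=9: min(15,13)*8=104 best=104 *, r--
l=1 r=8: min(15,19)*7=105 best=105 *, l++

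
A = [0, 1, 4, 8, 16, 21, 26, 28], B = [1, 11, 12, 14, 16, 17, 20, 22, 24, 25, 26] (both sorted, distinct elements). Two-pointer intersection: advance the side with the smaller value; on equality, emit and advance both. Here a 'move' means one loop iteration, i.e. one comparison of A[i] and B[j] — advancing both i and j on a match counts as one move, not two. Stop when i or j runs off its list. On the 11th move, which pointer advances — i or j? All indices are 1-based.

i

i=1 j=1: 0<1, i++
i=2 j=1: 1==1 emit, i++,j++
i=3 j=2: 4<11, i++
i=4 j=2: 8<11, i++
i=5 j=2: 16>11, j++
i=5 j=3: 16>12, j++
i=5 j=4: 16>14, j++
i=5 j=5: 16==16 emit, i++,j++
i=6 j=6: 21>17, j++
i=6 j=7: 21>20, j++
i=6 j=8: 21<22, i++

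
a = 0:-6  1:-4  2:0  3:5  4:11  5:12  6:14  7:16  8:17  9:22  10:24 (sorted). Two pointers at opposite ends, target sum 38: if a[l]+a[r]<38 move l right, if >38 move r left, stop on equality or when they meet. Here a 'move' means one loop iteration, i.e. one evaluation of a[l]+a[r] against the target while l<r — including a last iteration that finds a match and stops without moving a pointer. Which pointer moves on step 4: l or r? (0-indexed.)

l

l=0 r=10: -6+24=18 <38, l++
l=1 r=10: -4+24=20 <38, l++
l=2 r=10: 0+24=24 <38, l++
l=3 r=10: 5+24=29 <38, l++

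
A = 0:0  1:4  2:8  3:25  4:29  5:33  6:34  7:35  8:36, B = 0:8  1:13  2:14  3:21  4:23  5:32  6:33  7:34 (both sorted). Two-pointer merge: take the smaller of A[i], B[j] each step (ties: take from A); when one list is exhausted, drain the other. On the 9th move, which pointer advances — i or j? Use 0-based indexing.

i

[i=0,j=0] A[i]=0<=B[j]=8 take 0 → i++
[i=1,j=0] A[i]=4<=B[j]=8 take 4 → i++
[i=2,j=0] A[i]=8<=B[j]=8 take 8 → i++
[i=3,j=0] A[i]=25>B[j]=8 take 8 → j++
[i=3,j=1] A[i]=25>B[j]=13 take 13 → j++
[i=3,j=2] A[i]=25>B[j]=14 take 14 → j++
[i=3,j=3] A[i]=25>B[j]=21 take 21 → j++
[i=3,j=4] A[i]=25>B[j]=23 take 23 → j++
[i=3,j=5] A[i]=25<=B[j]=32 take 25 → i++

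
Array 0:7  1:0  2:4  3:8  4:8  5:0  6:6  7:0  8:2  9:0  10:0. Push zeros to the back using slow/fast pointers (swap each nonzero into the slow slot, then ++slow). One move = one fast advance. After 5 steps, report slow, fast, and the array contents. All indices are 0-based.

slow=4, fast=5, a=[7, 4, 8, 8, 0, 0, 6, 0, 2, 0, 0]

slow=0 fast=0: a[fast]=7≠0 swap→a[0]=7, slow++,fast++
slow=1 fast=1: a[fast]=0, fast++
slow=1 fast=2: a[fast]=4≠0 swap→a[1]=4, slow++,fast++
slow=2 fast=3: a[fast]=8≠0 swap→a[2]=8, slow++,fast++
slow=3 fast=4: a[fast]=8≠0 swap→a[3]=8, slow++,fast++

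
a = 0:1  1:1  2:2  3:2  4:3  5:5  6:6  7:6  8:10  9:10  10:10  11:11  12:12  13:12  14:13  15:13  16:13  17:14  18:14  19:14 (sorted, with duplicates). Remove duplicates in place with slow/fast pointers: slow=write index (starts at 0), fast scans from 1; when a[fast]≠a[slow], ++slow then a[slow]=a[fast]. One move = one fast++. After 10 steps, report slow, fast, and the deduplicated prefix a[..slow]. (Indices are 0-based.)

slow=0 fast=1: a[fast]=1=a[slow] dup, fast++
slow=0 fast=2: a[fast]=2≠a[slow]=1 write a[1]=2, slow++,fast++
slow=1 fast=3: a[fast]=2=a[slow] dup, fast++
slow=1 fast=4: a[fast]=3≠a[slow]=2 write a[2]=3, slow++,fast++
slow=2 fast=5: a[fast]=5≠a[slow]=3 write a[3]=5, slow++,fast++
slow=3 fast=6: a[fast]=6≠a[slow]=5 write a[4]=6, slow++,fast++
slow=4 fast=7: a[fast]=6=a[slow] dup, fast++
slow=4 fast=8: a[fast]=10≠a[slow]=6 write a[5]=10, slow++,fast++
slow=5 fast=9: a[fast]=10=a[slow] dup, fast++
slow=5 fast=10: a[fast]=10=a[slow] dup, fast++

slow=5, fast=11, prefix=[1, 2, 3, 5, 6, 10]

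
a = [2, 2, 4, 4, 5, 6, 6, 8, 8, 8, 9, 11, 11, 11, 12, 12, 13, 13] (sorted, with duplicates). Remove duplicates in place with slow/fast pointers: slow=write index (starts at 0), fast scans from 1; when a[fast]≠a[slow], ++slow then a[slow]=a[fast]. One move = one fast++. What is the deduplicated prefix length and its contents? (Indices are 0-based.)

slow=0 fast=1: a[fast]=2=a[slow] dup, fast++
slow=0 fast=2: a[fast]=4≠a[slow]=2 write a[1]=4, slow++,fast++
slow=1 fast=3: a[fast]=4=a[slow] dup, fast++
slow=1 fast=4: a[fast]=5≠a[slow]=4 write a[2]=5, slow++,fast++
slow=2 fast=5: a[fast]=6≠a[slow]=5 write a[3]=6, slow++,fast++
slow=3 fast=6: a[fast]=6=a[slow] dup, fast++
slow=3 fast=7: a[fast]=8≠a[slow]=6 write a[4]=8, slow++,fast++
slow=4 fast=8: a[fast]=8=a[slow] dup, fast++
slow=4 fast=9: a[fast]=8=a[slow] dup, fast++
slow=4 fast=10: a[fast]=9≠a[slow]=8 write a[5]=9, slow++,fast++
slow=5 fast=11: a[fast]=11≠a[slow]=9 write a[6]=11, slow++,fast++
slow=6 fast=12: a[fast]=11=a[slow] dup, fast++
slow=6 fast=13: a[fast]=11=a[slow] dup, fast++
slow=6 fast=14: a[fast]=12≠a[slow]=11 write a[7]=12, slow++,fast++
slow=7 fast=15: a[fast]=12=a[slow] dup, fast++
slow=7 fast=16: a[fast]=13≠a[slow]=12 write a[8]=13, slow++,fast++
slow=8 fast=17: a[fast]=13=a[slow] dup, fast++

length 9; prefix = [2, 4, 5, 6, 8, 9, 11, 12, 13]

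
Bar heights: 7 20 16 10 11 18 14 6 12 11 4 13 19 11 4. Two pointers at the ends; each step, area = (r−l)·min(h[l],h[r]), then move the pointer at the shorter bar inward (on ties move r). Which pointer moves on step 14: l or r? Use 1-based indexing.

r

[1,15] min(7,4)*14=56 best=56 * → r--
[1,14] min(7,11)*13=91 best=91 * → l++
[2,14] min(20,11)*12=132 best=132 * → r--
[2,13] min(20,19)*11=209 best=209 * → r--
[2,12] min(20,13)*10=130 best=209 → r--
[2,11] min(20,4)*9=36 best=209 → r--
[2,10] min(20,11)*8=88 best=209 → r--
[2,9] min(20,12)*7=84 best=209 → r--
[2,8] min(20,6)*6=36 best=209 → r--
[2,7] min(20,14)*5=70 best=209 → r--
[2,6] min(20,18)*4=72 best=209 → r--
[2,5] min(20,11)*3=33 best=209 → r--
[2,4] min(20,10)*2=20 best=209 → r--
[2,3] min(20,16)*1=16 best=209 → r--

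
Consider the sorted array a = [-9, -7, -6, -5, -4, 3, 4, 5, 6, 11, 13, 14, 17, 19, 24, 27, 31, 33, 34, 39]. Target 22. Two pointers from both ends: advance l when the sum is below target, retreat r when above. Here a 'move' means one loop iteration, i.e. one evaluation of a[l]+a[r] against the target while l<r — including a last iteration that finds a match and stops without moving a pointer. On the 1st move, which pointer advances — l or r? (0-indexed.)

r

[0,19] -9+39=30 >22 → r--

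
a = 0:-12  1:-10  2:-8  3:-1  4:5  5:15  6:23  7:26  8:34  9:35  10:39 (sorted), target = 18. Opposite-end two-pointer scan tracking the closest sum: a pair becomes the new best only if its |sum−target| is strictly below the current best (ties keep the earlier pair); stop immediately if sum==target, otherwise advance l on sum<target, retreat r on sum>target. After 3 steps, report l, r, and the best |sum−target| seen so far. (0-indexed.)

l=0, r=7, best |Δ|=4

[0,10] -12+39=27 d=9 * → r--
[0,9] -12+35=23 d=5 * → r--
[0,8] -12+34=22 d=4 * → r--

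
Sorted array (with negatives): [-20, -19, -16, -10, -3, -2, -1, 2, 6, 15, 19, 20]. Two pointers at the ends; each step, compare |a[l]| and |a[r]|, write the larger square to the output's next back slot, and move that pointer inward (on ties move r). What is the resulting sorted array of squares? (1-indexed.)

[1, 4, 4, 9, 36, 100, 225, 256, 361, 361, 400, 400]

[1,12] |-20|<=|20| out[12]=400 → r--
[1,11] |-20|>|19| out[11]=400 → l++
[2,11] |-19|<=|19| out[10]=361 → r--
[2,10] |-19|>|15| out[9]=361 → l++
[3,10] |-16|>|15| out[8]=256 → l++
[4,10] |-10|<=|15| out[7]=225 → r--
[4,9] |-10|>|6| out[6]=100 → l++
[5,9] |-3|<=|6| out[5]=36 → r--
[5,8] |-3|>|2| out[4]=9 → l++
[6,8] |-2|<=|2| out[3]=4 → r--
[6,7] |-2|>|-1| out[2]=4 → l++
[7,7] |-1|<=|-1| out[1]=1 → r--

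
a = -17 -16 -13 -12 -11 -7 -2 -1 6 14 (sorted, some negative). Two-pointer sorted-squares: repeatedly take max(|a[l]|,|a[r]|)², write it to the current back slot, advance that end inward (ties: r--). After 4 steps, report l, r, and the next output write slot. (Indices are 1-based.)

l=4, r=9, next write slot=6

[1,10] |-17|>|14| out[10]=289 → l++
[2,10] |-16|>|14| out[9]=256 → l++
[3,10] |-13|<=|14| out[8]=196 → r--
[3,9] |-13|>|6| out[7]=169 → l++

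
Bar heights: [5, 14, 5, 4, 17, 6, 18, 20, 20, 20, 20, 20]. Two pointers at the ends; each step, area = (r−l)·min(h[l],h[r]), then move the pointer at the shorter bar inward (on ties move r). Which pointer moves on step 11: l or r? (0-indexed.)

r

[0,11] min(5,20)*11=55 best=55 * → l++
[1,11] min(14,20)*10=140 best=140 * → l++
[2,11] min(5,20)*9=45 best=140 → l++
[3,11] min(4,20)*8=32 best=140 → l++
[4,11] min(17,20)*7=119 best=140 → l++
[5,11] min(6,20)*6=36 best=140 → l++
[6,11] min(18,20)*5=90 best=140 → l++
[7,11] min(20,20)*4=80 best=140 → r--
[7,10] min(20,20)*3=60 best=140 → r--
[7,9] min(20,20)*2=40 best=140 → r--
[7,8] min(20,20)*1=20 best=140 → r--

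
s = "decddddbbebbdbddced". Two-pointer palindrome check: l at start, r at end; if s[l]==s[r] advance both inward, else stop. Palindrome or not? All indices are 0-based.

[0,18] 'd'=='d' → l++,r--
[1,17] 'e'=='e' → l++,r--
[2,16] 'c'=='c' → l++,r--
[3,15] 'd'=='d' → l++,r--
[4,14] 'd'=='d' → l++,r--
[5,13] 'd'!='b' → stop

not a palindrome (mismatch at 5,13)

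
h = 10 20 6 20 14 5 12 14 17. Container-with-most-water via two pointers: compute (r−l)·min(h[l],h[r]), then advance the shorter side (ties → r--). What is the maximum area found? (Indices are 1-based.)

l=1 r=9: min(10,17)*8=80 best=80 *, l++
l=2 r=9: min(20,17)*7=119 best=119 *, r--
l=2 r=8: min(20,14)*6=84 best=119, r--
l=2 r=7: min(20,12)*5=60 best=119, r--
l=2 r=6: min(20,5)*4=20 best=119, r--
l=2 r=5: min(20,14)*3=42 best=119, r--
l=2 r=4: min(20,20)*2=40 best=119, r--
l=2 r=3: min(20,6)*1=6 best=119, r--

max area = 119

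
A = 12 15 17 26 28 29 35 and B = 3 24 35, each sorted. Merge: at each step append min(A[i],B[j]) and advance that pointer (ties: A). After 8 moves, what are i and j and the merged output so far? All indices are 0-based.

i=6, j=2, merged so far=[3, 12, 15, 17, 24, 26, 28, 29]

[i=0,j=0] A[i]=12>B[j]=3 take 3 → j++
[i=0,j=1] A[i]=12<=B[j]=24 take 12 → i++
[i=1,j=1] A[i]=15<=B[j]=24 take 15 → i++
[i=2,j=1] A[i]=17<=B[j]=24 take 17 → i++
[i=3,j=1] A[i]=26>B[j]=24 take 24 → j++
[i=3,j=2] A[i]=26<=B[j]=35 take 26 → i++
[i=4,j=2] A[i]=28<=B[j]=35 take 28 → i++
[i=5,j=2] A[i]=29<=B[j]=35 take 29 → i++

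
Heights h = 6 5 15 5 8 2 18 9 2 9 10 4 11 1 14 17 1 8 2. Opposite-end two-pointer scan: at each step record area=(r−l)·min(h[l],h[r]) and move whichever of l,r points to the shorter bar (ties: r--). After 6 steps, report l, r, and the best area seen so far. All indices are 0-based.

[0,18] min(6,2)*18=36 best=36 * → r--
[0,17] min(6,8)*17=102 best=102 * → l++
[1,17] min(5,8)*16=80 best=102 → l++
[2,17] min(15,8)*15=120 best=120 * → r--
[2,16] min(15,1)*14=14 best=120 → r--
[2,15] min(15,17)*13=195 best=195 * → l++

l=3, r=15, best area=195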